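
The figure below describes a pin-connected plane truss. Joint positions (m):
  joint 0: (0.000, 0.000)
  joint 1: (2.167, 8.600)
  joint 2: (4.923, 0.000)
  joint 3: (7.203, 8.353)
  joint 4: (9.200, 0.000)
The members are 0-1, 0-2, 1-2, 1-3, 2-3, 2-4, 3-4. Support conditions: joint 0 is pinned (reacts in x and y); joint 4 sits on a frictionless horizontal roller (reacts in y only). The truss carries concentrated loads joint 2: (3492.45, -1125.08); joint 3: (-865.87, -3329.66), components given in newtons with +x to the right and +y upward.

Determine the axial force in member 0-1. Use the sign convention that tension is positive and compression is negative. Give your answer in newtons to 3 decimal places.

-2095.461

N=5 nodes, M=7 members, R=3 reactions → 2N=10, M+R=10
member 0 (0-1): L=8.8688, (cx,cy)=(0.2443,0.9697)
member 1 (0-2): L=4.9230, (cx,cy)=(1.0000,0.0000)
member 2 (1-2): L=9.0308, (cx,cy)=(0.3052,-0.9523)
member 3 (1-3): L=5.0421, (cx,cy)=(0.9988,-0.0490)
member 4 (2-3): L=8.6586, (cx,cy)=(0.2633,0.9647)
member 5 (2-4): L=4.2770, (cx,cy)=(1.0000,0.0000)
member 6 (3-4): L=8.5884, (cx,cy)=(0.2325,-0.9726)
solve A·x = −loads:
  F[0-1] = -2095.4606 N (compression)
  F[0-2] = +3138.5833 N (tension)
  F[1-2] = +2194.6000 N (tension)
  F[1-3] = -1183.1664 N (compression)
  F[2-3] = -1000.1243 N (compression)
  F[2-4] = +579.2312 N (tension)
  F[3-4] = -2491.0712 N (compression)
  Rx@0 = -2626.5800 N
  Ry@0 = +2031.9468 N
  Ry@4 = +2422.7932 N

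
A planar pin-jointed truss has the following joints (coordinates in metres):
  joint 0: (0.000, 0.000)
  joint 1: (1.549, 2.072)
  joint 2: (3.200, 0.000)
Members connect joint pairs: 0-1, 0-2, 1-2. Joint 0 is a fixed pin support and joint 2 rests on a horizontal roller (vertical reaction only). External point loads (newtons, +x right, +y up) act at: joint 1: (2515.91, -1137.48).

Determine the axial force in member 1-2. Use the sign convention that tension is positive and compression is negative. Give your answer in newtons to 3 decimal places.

N=3 nodes, M=3 members, R=3 reactions → 2N=6, M+R=6
member 0 (0-1): L=2.5870, (cx,cy)=(0.5988,0.8009)
member 1 (0-2): L=3.2000, (cx,cy)=(1.0000,0.0000)
member 2 (1-2): L=2.6493, (cx,cy)=(0.6232,-0.7821)
solve A·x = −loads:
  F[0-1] = +1301.2215 N (tension)
  F[0-2] = +1736.7876 N (tension)
  F[1-2] = -2786.9988 N (compression)
  Rx@0 = -2515.9100 N
  Ry@0 = -1042.1831 N
  Ry@2 = +2179.6631 N

-2786.999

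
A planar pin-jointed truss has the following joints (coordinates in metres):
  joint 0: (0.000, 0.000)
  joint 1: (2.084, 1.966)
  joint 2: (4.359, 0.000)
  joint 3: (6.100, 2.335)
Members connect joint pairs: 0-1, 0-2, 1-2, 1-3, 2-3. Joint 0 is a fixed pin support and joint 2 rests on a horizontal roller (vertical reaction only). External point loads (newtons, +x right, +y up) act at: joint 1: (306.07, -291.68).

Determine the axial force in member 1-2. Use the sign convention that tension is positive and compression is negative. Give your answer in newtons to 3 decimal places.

-424.397

N=4 nodes, M=5 members, R=3 reactions → 2N=8, M+R=8
member 0 (0-1): L=2.8650, (cx,cy)=(0.7274,0.6862)
member 1 (0-2): L=4.3590, (cx,cy)=(1.0000,0.0000)
member 2 (1-2): L=3.0068, (cx,cy)=(0.7566,-0.6539)
member 3 (1-3): L=4.0329, (cx,cy)=(0.9958,0.0915)
member 4 (2-3): L=2.9126, (cx,cy)=(0.5977,0.8017)
solve A·x = −loads:
  F[0-1] = -20.6734 N (compression)
  F[0-2] = +321.1078 N (tension)
  F[1-2] = -424.3972 N (compression)
  F[1-3] = -0.0000 N (compression)
  F[2-3] = +0.0000 N (tension)
  Rx@0 = -306.0700 N
  Ry@0 = +14.1864 N
  Ry@2 = +277.4936 N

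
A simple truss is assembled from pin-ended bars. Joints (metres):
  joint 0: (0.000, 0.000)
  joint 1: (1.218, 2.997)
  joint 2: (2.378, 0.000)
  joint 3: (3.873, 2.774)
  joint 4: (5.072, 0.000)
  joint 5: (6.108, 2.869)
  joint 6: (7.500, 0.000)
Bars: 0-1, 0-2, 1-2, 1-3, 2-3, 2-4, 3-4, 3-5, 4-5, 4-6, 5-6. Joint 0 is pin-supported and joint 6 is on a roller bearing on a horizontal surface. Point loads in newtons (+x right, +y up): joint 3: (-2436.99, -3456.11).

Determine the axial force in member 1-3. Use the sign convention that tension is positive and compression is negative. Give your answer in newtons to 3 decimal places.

-2117.387

N=7 nodes, M=11 members, R=3 reactions → 2N=14, M+R=14
member 0 (0-1): L=3.2350, (cx,cy)=(0.3765,0.9264)
member 1 (0-2): L=2.3780, (cx,cy)=(1.0000,0.0000)
member 2 (1-2): L=3.2137, (cx,cy)=(0.3610,-0.9326)
member 3 (1-3): L=2.6643, (cx,cy)=(0.9965,-0.0837)
member 4 (2-3): L=3.1512, (cx,cy)=(0.4744,0.8803)
member 5 (2-4): L=2.6940, (cx,cy)=(1.0000,0.0000)
member 6 (3-4): L=3.0220, (cx,cy)=(0.3968,-0.9179)
member 7 (3-5): L=2.2370, (cx,cy)=(0.9991,0.0425)
member 8 (4-5): L=3.0503, (cx,cy)=(0.3396,0.9406)
member 9 (4-6): L=2.4280, (cx,cy)=(1.0000,0.0000)
member 10 (5-6): L=3.1889, (cx,cy)=(0.4365,-0.8997)
solve A·x = −loads:
  F[0-1] = -2777.0851 N (compression)
  F[0-2] = -1391.4135 N (compression)
  F[1-2] = +2948.7571 N (tension)
  F[1-3] = -2117.3869 N (compression)
  F[2-3] = -3123.8936 N (compression)
  F[2-4] = +1155.0097 N (tension)
  F[3-4] = -997.5166 N (compression)
  F[3-5] = -759.9276 N (compression)
  F[4-5] = +973.5147 N (tension)
  F[4-6] = +428.6010 N (tension)
  F[5-6] = -981.8596 N (compression)
  Rx@0 = +2436.9900 N
  Ry@0 = +2572.7362 N
  Ry@6 = +883.3738 N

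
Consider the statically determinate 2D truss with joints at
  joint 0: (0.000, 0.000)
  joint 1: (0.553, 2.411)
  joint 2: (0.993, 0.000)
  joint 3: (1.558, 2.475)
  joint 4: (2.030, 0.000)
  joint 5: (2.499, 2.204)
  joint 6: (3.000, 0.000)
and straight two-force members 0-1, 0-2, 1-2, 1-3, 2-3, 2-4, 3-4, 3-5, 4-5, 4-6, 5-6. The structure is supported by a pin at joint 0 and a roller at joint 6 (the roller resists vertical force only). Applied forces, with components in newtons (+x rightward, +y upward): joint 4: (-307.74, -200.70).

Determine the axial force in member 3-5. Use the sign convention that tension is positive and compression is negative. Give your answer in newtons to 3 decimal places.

N=7 nodes, M=11 members, R=3 reactions → 2N=14, M+R=14
member 0 (0-1): L=2.4736, (cx,cy)=(0.2236,0.9747)
member 1 (0-2): L=0.9930, (cx,cy)=(1.0000,0.0000)
member 2 (1-2): L=2.4508, (cx,cy)=(0.1795,-0.9838)
member 3 (1-3): L=1.0070, (cx,cy)=(0.9980,0.0636)
member 4 (2-3): L=2.5387, (cx,cy)=(0.2226,0.9749)
member 5 (2-4): L=1.0370, (cx,cy)=(1.0000,0.0000)
member 6 (3-4): L=2.5196, (cx,cy)=(0.1873,-0.9823)
member 7 (3-5): L=0.9792, (cx,cy)=(0.9609,-0.2767)
member 8 (4-5): L=2.2533, (cx,cy)=(0.2081,0.9781)
member 9 (4-6): L=0.9700, (cx,cy)=(1.0000,0.0000)
member 10 (5-6): L=2.2602, (cx,cy)=(0.2217,-0.9751)
solve A·x = −loads:
  F[0-1] = -66.5781 N (compression)
  F[0-2] = -292.8558 N (compression)
  F[1-2] = +64.2545 N (tension)
  F[1-3] = -26.4735 N (compression)
  F[2-3] = -64.8367 N (compression)
  F[2-4] = -266.8902 N (compression)
  F[3-4] = +82.5741 N (tension)
  F[3-5] = -58.6075 N (compression)
  F[4-5] = +122.2653 N (tension)
  F[4-6] = +30.8708 N (tension)
  F[5-6] = -139.2715 N (compression)
  Rx@0 = +307.7400 N
  Ry@0 = +64.8930 N
  Ry@6 = +135.8070 N

-58.607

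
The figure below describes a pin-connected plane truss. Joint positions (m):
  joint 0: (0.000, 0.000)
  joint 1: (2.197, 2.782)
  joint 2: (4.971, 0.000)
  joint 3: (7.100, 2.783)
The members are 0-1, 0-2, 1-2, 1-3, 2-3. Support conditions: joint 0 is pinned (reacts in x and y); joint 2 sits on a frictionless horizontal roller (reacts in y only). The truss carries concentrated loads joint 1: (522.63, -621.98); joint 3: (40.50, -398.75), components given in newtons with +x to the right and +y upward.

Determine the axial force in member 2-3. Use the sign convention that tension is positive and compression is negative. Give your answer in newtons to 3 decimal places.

N=4 nodes, M=5 members, R=3 reactions → 2N=8, M+R=8
member 0 (0-1): L=3.5449, (cx,cy)=(0.6198,0.7848)
member 1 (0-2): L=4.9710, (cx,cy)=(1.0000,0.0000)
member 2 (1-2): L=3.9287, (cx,cy)=(0.7061,-0.7081)
member 3 (1-3): L=4.9030, (cx,cy)=(1.0000,0.0002)
member 4 (2-3): L=3.5040, (cx,cy)=(0.6076,0.7942)
solve A·x = −loads:
  F[0-1] = +176.9294 N (tension)
  F[0-2] = +453.4757 N (tension)
  F[1-2] = -1074.3338 N (compression)
  F[1-3] = +345.5984 N (tension)
  F[2-3] = -502.1382 N (compression)
  Rx@0 = -563.1300 N
  Ry@0 = -138.8522 N
  Ry@2 = +1159.5822 N

-502.138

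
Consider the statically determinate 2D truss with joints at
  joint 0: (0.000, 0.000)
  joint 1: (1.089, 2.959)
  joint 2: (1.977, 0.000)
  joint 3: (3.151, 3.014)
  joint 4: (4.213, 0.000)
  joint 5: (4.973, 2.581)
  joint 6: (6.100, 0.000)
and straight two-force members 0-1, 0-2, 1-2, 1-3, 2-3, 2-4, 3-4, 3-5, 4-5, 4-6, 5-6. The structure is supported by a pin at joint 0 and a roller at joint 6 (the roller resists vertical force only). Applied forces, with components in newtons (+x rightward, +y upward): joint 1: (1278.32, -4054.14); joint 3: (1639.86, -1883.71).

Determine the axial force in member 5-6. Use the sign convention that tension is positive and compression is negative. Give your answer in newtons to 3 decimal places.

N=7 nodes, M=11 members, R=3 reactions → 2N=14, M+R=14
member 0 (0-1): L=3.1530, (cx,cy)=(0.3454,0.9385)
member 1 (0-2): L=1.9770, (cx,cy)=(1.0000,0.0000)
member 2 (1-2): L=3.0894, (cx,cy)=(0.2874,-0.9578)
member 3 (1-3): L=2.0627, (cx,cy)=(0.9996,0.0267)
member 4 (2-3): L=3.2346, (cx,cy)=(0.3630,0.9318)
member 5 (2-4): L=2.2360, (cx,cy)=(1.0000,0.0000)
member 6 (3-4): L=3.1956, (cx,cy)=(0.3323,-0.9432)
member 7 (3-5): L=1.8727, (cx,cy)=(0.9729,-0.2312)
member 8 (4-5): L=2.6906, (cx,cy)=(0.2825,0.9593)
member 9 (4-6): L=1.8870, (cx,cy)=(1.0000,0.0000)
member 10 (5-6): L=2.8163, (cx,cy)=(0.4002,-0.9164)
solve A·x = −loads:
  F[0-1] = -2995.0060 N (compression)
  F[0-2] = +3952.6012 N (tension)
  F[1-2] = -1351.8111 N (compression)
  F[1-3] = -1924.8650 N (compression)
  F[2-3] = +1389.5191 N (tension)
  F[2-4] = +3059.7099 N (tension)
  F[3-4] = -2777.1907 N (compression)
  F[3-5] = -2196.2803 N (compression)
  F[4-5] = +2730.5417 N (tension)
  F[4-6] = +1365.4778 N (tension)
  F[5-6] = -3412.2716 N (compression)
  Rx@0 = -2918.1800 N
  Ry@0 = +2810.6999 N
  Ry@6 = +3127.1501 N

-3412.272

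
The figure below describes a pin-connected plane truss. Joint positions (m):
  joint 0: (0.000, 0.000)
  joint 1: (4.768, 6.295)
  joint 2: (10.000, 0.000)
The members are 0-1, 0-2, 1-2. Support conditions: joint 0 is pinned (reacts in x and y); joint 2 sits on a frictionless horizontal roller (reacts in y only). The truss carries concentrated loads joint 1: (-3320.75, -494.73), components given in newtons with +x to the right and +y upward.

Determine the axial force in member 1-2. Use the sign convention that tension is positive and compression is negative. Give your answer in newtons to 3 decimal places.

N=3 nodes, M=3 members, R=3 reactions → 2N=6, M+R=6
member 0 (0-1): L=7.8969, (cx,cy)=(0.6038,0.7971)
member 1 (0-2): L=10.0000, (cx,cy)=(1.0000,0.0000)
member 2 (1-2): L=8.1854, (cx,cy)=(0.6392,-0.7691)
solve A·x = −loads:
  F[0-1] = -2947.0697 N (compression)
  F[0-2] = -1541.3620 N (compression)
  F[1-2] = +2411.4434 N (tension)
  Rx@0 = +3320.7500 N
  Ry@0 = +2349.2549 N
  Ry@2 = -1854.5249 N

2411.443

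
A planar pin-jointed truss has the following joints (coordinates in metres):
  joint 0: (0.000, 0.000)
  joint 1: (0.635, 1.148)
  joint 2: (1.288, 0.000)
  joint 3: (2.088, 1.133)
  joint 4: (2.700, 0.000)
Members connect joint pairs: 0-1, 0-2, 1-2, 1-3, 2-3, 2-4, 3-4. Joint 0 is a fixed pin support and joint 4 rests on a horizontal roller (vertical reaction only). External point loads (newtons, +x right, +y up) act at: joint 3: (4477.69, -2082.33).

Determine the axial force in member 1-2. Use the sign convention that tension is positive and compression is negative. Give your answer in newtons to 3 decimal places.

-1637.525

N=5 nodes, M=7 members, R=3 reactions → 2N=10, M+R=10
member 0 (0-1): L=1.3119, (cx,cy)=(0.4840,0.8751)
member 1 (0-2): L=1.2880, (cx,cy)=(1.0000,0.0000)
member 2 (1-2): L=1.3207, (cx,cy)=(0.4944,-0.8692)
member 3 (1-3): L=1.4531, (cx,cy)=(0.9999,-0.0103)
member 4 (2-3): L=1.3870, (cx,cy)=(0.5768,0.8169)
member 5 (2-4): L=1.4120, (cx,cy)=(1.0000,0.0000)
member 6 (3-4): L=1.2877, (cx,cy)=(0.4753,-0.8798)
solve A·x = −loads:
  F[0-1] = +1607.8728 N (tension)
  F[0-2] = +3699.4408 N (tension)
  F[1-2] = -1637.5246 N (compression)
  F[1-3] = +1587.9680 N (tension)
  F[2-3] = +1742.4288 N (tension)
  F[2-4] = +1884.7799 N (tension)
  F[3-4] = -3965.8109 N (compression)
  Rx@0 = -4477.6900 N
  Ry@0 = -1406.9766 N
  Ry@4 = +3489.3066 N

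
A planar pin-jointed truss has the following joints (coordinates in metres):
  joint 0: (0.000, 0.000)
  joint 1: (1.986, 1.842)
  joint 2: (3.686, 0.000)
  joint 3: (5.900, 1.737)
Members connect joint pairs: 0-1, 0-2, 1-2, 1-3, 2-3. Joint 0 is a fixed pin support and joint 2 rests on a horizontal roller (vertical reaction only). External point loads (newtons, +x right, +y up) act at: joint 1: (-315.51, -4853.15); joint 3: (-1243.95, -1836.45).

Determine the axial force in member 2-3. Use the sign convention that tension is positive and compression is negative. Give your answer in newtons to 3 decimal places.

N=4 nodes, M=5 members, R=3 reactions → 2N=8, M+R=8
member 0 (0-1): L=2.7087, (cx,cy)=(0.7332,0.6800)
member 1 (0-2): L=3.6860, (cx,cy)=(1.0000,0.0000)
member 2 (1-2): L=2.5066, (cx,cy)=(0.6782,-0.7349)
member 3 (1-3): L=3.9154, (cx,cy)=(0.9996,-0.0268)
member 4 (2-3): L=2.8141, (cx,cy)=(0.7868,0.6173)
solve A·x = −loads:
  F[0-1] = -2763.2770 N (compression)
  F[0-2] = +466.5411 N (tension)
  F[1-2] = -4085.7870 N (compression)
  F[1-3] = +1060.9276 N (tension)
  F[2-3] = -2929.0890 N (compression)
  Rx@0 = +1559.4600 N
  Ry@0 = +1879.1007 N
  Ry@2 = +4810.4993 N

-2929.089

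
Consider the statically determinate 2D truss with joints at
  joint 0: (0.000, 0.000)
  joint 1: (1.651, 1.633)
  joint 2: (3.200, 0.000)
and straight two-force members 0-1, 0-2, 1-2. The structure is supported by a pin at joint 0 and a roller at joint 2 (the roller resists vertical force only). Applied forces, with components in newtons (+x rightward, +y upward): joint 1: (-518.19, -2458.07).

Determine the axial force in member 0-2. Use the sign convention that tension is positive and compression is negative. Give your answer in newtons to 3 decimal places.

952.139

N=3 nodes, M=3 members, R=3 reactions → 2N=6, M+R=6
member 0 (0-1): L=2.3222, (cx,cy)=(0.7110,0.7032)
member 1 (0-2): L=3.2000, (cx,cy)=(1.0000,0.0000)
member 2 (1-2): L=2.2508, (cx,cy)=(0.6882,-0.7255)
solve A·x = −loads:
  F[0-1] = -2068.0546 N (compression)
  F[0-2] = +952.1386 N (tension)
  F[1-2] = -1383.5192 N (compression)
  Rx@0 = +518.1900 N
  Ry@0 = +1454.2983 N
  Ry@2 = +1003.7717 N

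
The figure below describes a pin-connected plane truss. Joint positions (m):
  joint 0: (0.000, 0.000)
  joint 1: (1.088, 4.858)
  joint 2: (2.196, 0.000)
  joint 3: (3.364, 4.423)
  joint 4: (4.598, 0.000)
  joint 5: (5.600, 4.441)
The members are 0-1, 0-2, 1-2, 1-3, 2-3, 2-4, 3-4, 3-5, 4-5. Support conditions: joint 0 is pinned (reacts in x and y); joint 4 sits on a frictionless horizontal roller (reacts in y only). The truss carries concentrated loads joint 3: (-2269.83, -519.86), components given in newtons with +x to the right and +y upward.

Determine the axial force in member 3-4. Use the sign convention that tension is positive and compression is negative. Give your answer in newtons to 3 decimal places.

1871.960

N=6 nodes, M=9 members, R=3 reactions → 2N=12, M+R=12
member 0 (0-1): L=4.9783, (cx,cy)=(0.2185,0.9758)
member 1 (0-2): L=2.1960, (cx,cy)=(1.0000,0.0000)
member 2 (1-2): L=4.9828, (cx,cy)=(0.2224,-0.9750)
member 3 (1-3): L=2.3172, (cx,cy)=(0.9822,-0.1877)
member 4 (2-3): L=4.5746, (cx,cy)=(0.2553,0.9669)
member 5 (2-4): L=2.4020, (cx,cy)=(1.0000,0.0000)
member 6 (3-4): L=4.5919, (cx,cy)=(0.2687,-0.9632)
member 7 (3-5): L=2.2361, (cx,cy)=(1.0000,0.0080)
member 8 (4-5): L=4.5526, (cx,cy)=(0.2201,0.9755)
solve A·x = −loads:
  F[0-1] = -2380.5040 N (compression)
  F[0-2] = -1749.5790 N (compression)
  F[1-2] = +2597.8418 N (tension)
  F[1-3] = -1117.7984 N (compression)
  F[2-3] = -2619.6241 N (compression)
  F[2-4] = -503.0577 N (compression)
  F[3-4] = +1871.9596 N (tension)
  F[3-5] = -0.0000 N (tension)
  F[4-5] = +0.0000 N (tension)
  Rx@0 = +2269.8300 N
  Ry@0 = +2322.9590 N
  Ry@4 = -1803.0990 N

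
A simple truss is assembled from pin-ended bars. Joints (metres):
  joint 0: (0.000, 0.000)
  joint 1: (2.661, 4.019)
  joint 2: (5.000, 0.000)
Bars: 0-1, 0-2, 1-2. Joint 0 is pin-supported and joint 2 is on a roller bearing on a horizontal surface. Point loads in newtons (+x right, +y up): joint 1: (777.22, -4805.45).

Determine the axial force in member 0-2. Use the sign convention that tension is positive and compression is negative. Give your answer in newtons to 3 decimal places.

N=3 nodes, M=3 members, R=3 reactions → 2N=6, M+R=6
member 0 (0-1): L=4.8201, (cx,cy)=(0.5521,0.8338)
member 1 (0-2): L=5.0000, (cx,cy)=(1.0000,0.0000)
member 2 (1-2): L=4.6501, (cx,cy)=(0.5030,-0.8643)
solve A·x = −loads:
  F[0-1] = -1946.8181 N (compression)
  F[0-2] = +1851.9886 N (tension)
  F[1-2] = -3681.8738 N (compression)
  Rx@0 = -777.2200 N
  Ry@0 = +1623.2601 N
  Ry@2 = +3182.1899 N

1851.989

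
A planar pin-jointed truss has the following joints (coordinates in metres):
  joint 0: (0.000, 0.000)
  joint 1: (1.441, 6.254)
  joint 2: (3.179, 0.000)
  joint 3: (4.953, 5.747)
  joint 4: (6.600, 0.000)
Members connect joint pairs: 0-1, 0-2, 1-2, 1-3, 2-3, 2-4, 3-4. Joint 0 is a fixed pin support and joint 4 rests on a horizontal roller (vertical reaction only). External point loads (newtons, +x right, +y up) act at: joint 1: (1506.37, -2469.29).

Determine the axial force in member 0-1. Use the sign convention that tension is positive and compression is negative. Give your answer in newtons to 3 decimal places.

-515.935

N=5 nodes, M=7 members, R=3 reactions → 2N=10, M+R=10
member 0 (0-1): L=6.4179, (cx,cy)=(0.2245,0.9745)
member 1 (0-2): L=3.1790, (cx,cy)=(1.0000,0.0000)
member 2 (1-2): L=6.4910, (cx,cy)=(0.2678,-0.9635)
member 3 (1-3): L=3.5484, (cx,cy)=(0.9897,-0.1429)
member 4 (2-3): L=6.0146, (cx,cy)=(0.2950,0.9555)
member 5 (2-4): L=3.4210, (cx,cy)=(1.0000,0.0000)
member 6 (3-4): L=5.9783, (cx,cy)=(0.2755,-0.9613)
solve A·x = −loads:
  F[0-1] = -515.9352 N (compression)
  F[0-2] = +1622.2127 N (tension)
  F[1-2] = -1873.1396 N (compression)
  F[1-3] = -1132.2874 N (compression)
  F[2-3] = +1888.7722 N (tension)
  F[2-4] = +563.5761 N (tension)
  F[3-4] = -2045.6907 N (compression)
  Rx@0 = -1506.3700 N
  Ry@0 = +502.7620 N
  Ry@4 = +1966.5280 N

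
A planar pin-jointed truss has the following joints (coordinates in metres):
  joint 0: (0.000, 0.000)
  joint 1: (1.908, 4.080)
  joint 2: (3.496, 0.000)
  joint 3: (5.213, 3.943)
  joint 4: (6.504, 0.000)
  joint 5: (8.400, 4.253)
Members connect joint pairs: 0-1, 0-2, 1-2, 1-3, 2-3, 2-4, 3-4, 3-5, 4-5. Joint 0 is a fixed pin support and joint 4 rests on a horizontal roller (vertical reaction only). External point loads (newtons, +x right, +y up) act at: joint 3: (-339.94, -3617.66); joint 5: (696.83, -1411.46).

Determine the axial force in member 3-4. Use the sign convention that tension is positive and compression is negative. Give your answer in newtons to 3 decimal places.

-3604.729

N=6 nodes, M=9 members, R=3 reactions → 2N=12, M+R=12
member 0 (0-1): L=4.5041, (cx,cy)=(0.4236,0.9058)
member 1 (0-2): L=3.4960, (cx,cy)=(1.0000,0.0000)
member 2 (1-2): L=4.3781, (cx,cy)=(0.3627,-0.9319)
member 3 (1-3): L=3.3078, (cx,cy)=(0.9991,-0.0414)
member 4 (2-3): L=4.3006, (cx,cy)=(0.3992,0.9168)
member 5 (2-4): L=3.0080, (cx,cy)=(1.0000,0.0000)
member 6 (3-4): L=4.1490, (cx,cy)=(0.3112,-0.9504)
member 7 (3-5): L=3.2020, (cx,cy)=(0.9953,0.0968)
member 8 (4-5): L=4.6565, (cx,cy)=(0.4072,0.9134)
solve A·x = −loads:
  F[0-1] = -62.9772 N (compression)
  F[0-2] = +383.5681 N (tension)
  F[1-2] = +63.4261 N (tension)
  F[1-3] = -49.7261 N (compression)
  F[2-3] = -64.4678 N (compression)
  F[2-4] = +432.3118 N (tension)
  F[3-4] = -3604.7291 N (compression)
  F[3-5] = +1392.7143 N (tension)
  F[4-5] = -1692.9900 N (compression)
  Rx@0 = -356.8900 N
  Ry@0 = +57.0474 N
  Ry@4 = +4972.0726 N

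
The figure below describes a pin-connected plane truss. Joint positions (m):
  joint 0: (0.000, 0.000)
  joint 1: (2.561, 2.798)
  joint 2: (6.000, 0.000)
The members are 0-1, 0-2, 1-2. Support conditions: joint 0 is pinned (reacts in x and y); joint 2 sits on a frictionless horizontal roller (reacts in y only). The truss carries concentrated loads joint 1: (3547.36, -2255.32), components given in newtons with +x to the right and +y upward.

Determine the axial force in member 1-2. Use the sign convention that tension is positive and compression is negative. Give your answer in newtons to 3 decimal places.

N=3 nodes, M=3 members, R=3 reactions → 2N=6, M+R=6
member 0 (0-1): L=3.7931, (cx,cy)=(0.6752,0.7377)
member 1 (0-2): L=6.0000, (cx,cy)=(1.0000,0.0000)
member 2 (1-2): L=4.4335, (cx,cy)=(0.7757,-0.6311)
solve A·x = −loads:
  F[0-1] = +490.1706 N (tension)
  F[0-2] = +3216.4089 N (tension)
  F[1-2] = -4146.4975 N (compression)
  Rx@0 = -3547.3600 N
  Ry@0 = -361.5780 N
  Ry@2 = +2616.8980 N

-4146.497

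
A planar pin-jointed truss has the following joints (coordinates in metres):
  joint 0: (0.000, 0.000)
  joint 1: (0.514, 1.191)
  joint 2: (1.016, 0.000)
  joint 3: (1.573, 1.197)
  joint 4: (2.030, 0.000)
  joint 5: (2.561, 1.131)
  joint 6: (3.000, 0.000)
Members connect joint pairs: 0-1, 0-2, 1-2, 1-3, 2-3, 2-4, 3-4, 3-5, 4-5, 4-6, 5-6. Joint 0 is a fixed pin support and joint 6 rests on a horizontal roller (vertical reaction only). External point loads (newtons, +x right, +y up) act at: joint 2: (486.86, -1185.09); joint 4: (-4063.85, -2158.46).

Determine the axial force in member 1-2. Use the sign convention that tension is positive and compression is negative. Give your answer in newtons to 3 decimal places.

N=7 nodes, M=11 members, R=3 reactions → 2N=14, M+R=14
member 0 (0-1): L=1.2972, (cx,cy)=(0.3962,0.9181)
member 1 (0-2): L=1.0160, (cx,cy)=(1.0000,0.0000)
member 2 (1-2): L=1.2925, (cx,cy)=(0.3884,-0.9215)
member 3 (1-3): L=1.0590, (cx,cy)=(1.0000,0.0057)
member 4 (2-3): L=1.3202, (cx,cy)=(0.4219,0.9066)
member 5 (2-4): L=1.0140, (cx,cy)=(1.0000,0.0000)
member 6 (3-4): L=1.2813, (cx,cy)=(0.3567,-0.9342)
member 7 (3-5): L=0.9902, (cx,cy)=(0.9978,-0.0667)
member 8 (4-5): L=1.2494, (cx,cy)=(0.4250,0.9052)
member 9 (4-6): L=0.9700, (cx,cy)=(1.0000,0.0000)
member 10 (5-6): L=1.2132, (cx,cy)=(0.3618,-0.9322)
solve A·x = −loads:
  F[0-1] = -1613.7334 N (compression)
  F[0-2] = -2937.5578 N (compression)
  F[1-2] = +1600.1238 N (tension)
  F[1-3] = -1260.9451 N (compression)
  F[2-3] = -319.2064 N (compression)
  F[2-4] = -2668.2551 N (compression)
  F[3-4] = +428.1404 N (tension)
  F[3-5] = -1551.7534 N (compression)
  F[4-5] = +1942.6433 N (tension)
  F[4-6] = +722.7036 N (tension)
  F[5-6] = -1997.2490 N (compression)
  Rx@0 = +3576.9900 N
  Ry@0 = +1481.6416 N
  Ry@6 = +1861.9084 N

1600.124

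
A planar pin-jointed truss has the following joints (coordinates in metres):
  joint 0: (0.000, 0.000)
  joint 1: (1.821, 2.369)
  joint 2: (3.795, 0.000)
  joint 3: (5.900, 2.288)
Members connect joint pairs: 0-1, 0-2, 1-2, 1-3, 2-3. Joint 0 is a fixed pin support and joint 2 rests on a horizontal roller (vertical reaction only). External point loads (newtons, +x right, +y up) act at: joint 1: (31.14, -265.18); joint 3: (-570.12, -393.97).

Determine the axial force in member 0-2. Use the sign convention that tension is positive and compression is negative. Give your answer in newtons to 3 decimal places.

-351.657

N=4 nodes, M=5 members, R=3 reactions → 2N=8, M+R=8
member 0 (0-1): L=2.9880, (cx,cy)=(0.6094,0.7928)
member 1 (0-2): L=3.7950, (cx,cy)=(1.0000,0.0000)
member 2 (1-2): L=3.0836, (cx,cy)=(0.6402,-0.7682)
member 3 (1-3): L=4.0798, (cx,cy)=(0.9998,-0.0199)
member 4 (2-3): L=3.1090, (cx,cy)=(0.6771,0.7359)
solve A·x = −loads:
  F[0-1] = -307.3714 N (compression)
  F[0-2] = -351.6569 N (compression)
  F[1-2] = -22.6949 N (compression)
  F[1-3] = -203.9751 N (compression)
  F[2-3] = -540.8430 N (compression)
  Rx@0 = +538.9800 N
  Ry@0 = +243.6950 N
  Ry@2 = +415.4550 N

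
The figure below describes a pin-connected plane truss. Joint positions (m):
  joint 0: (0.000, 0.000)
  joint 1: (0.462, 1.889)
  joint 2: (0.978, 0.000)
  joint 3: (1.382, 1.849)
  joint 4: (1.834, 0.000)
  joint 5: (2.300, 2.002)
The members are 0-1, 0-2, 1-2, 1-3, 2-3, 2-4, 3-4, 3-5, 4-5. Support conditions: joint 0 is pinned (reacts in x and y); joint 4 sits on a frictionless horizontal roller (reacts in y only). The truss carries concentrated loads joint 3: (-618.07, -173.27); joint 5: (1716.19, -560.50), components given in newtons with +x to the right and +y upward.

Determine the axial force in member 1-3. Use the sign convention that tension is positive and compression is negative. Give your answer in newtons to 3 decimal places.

N=6 nodes, M=9 members, R=3 reactions → 2N=12, M+R=12
member 0 (0-1): L=1.9447, (cx,cy)=(0.2376,0.9714)
member 1 (0-2): L=0.9780, (cx,cy)=(1.0000,0.0000)
member 2 (1-2): L=1.9582, (cx,cy)=(0.2635,-0.9647)
member 3 (1-3): L=0.9209, (cx,cy)=(0.9991,-0.0434)
member 4 (2-3): L=1.8926, (cx,cy)=(0.2135,0.9770)
member 5 (2-4): L=0.8560, (cx,cy)=(1.0000,0.0000)
member 6 (3-4): L=1.9034, (cx,cy)=(0.2375,-0.9714)
member 7 (3-5): L=0.9307, (cx,cy)=(0.9864,0.1644)
member 8 (4-5): L=2.0555, (cx,cy)=(0.2267,0.9740)
solve A·x = −loads:
  F[0-1] = +1389.7761 N (tension)
  F[0-2] = +767.9485 N (tension)
  F[1-2] = -1431.3270 N (compression)
  F[1-3] = +708.0034 N (tension)
  F[2-3] = +1413.3151 N (tension)
  F[2-4] = +89.0979 N (tension)
  F[3-4] = -1238.4841 N (compression)
  F[3-5] = +1947.6880 N (tension)
  F[4-5] = -904.2416 N (compression)
  Rx@0 = -1098.1200 N
  Ry@0 = -1349.9869 N
  Ry@4 = +2083.7569 N

708.003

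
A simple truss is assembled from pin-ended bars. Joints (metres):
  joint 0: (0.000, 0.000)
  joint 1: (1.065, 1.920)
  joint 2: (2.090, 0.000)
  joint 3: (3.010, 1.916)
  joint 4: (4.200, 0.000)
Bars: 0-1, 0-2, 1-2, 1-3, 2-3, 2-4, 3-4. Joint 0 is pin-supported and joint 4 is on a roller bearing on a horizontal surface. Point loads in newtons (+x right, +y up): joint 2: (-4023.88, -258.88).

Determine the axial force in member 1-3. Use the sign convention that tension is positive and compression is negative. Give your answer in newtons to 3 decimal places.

N=5 nodes, M=7 members, R=3 reactions → 2N=10, M+R=10
member 0 (0-1): L=2.1956, (cx,cy)=(0.4851,0.8745)
member 1 (0-2): L=2.0900, (cx,cy)=(1.0000,0.0000)
member 2 (1-2): L=2.1765, (cx,cy)=(0.4709,-0.8822)
member 3 (1-3): L=1.9450, (cx,cy)=(1.0000,-0.0021)
member 4 (2-3): L=2.1254, (cx,cy)=(0.4329,0.9015)
member 5 (2-4): L=2.1100, (cx,cy)=(1.0000,0.0000)
member 6 (3-4): L=2.2555, (cx,cy)=(0.5276,-0.8495)
solve A·x = −loads:
  F[0-1] = -148.7244 N (compression)
  F[0-2] = -3951.7394 N (compression)
  F[1-2] = +147.7595 N (tension)
  F[1-3] = -141.7277 N (compression)
  F[2-3] = +142.5815 N (tension)
  F[2-4] = +80.0105 N (tension)
  F[3-4] = -151.6483 N (compression)
  Rx@0 = +4023.8800 N
  Ry@0 = +130.0564 N
  Ry@4 = +128.8236 N

-141.728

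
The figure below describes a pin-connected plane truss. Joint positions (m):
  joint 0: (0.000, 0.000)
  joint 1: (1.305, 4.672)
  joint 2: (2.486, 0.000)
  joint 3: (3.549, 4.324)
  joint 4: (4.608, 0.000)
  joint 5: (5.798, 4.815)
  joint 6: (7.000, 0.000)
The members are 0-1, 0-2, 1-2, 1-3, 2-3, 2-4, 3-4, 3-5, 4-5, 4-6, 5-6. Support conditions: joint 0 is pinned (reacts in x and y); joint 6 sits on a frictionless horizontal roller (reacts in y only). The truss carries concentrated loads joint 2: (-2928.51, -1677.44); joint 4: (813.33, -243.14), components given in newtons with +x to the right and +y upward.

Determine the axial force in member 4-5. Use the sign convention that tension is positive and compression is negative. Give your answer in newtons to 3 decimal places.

N=7 nodes, M=11 members, R=3 reactions → 2N=14, M+R=14
member 0 (0-1): L=4.8508, (cx,cy)=(0.2690,0.9631)
member 1 (0-2): L=2.4860, (cx,cy)=(1.0000,0.0000)
member 2 (1-2): L=4.8190, (cx,cy)=(0.2451,-0.9695)
member 3 (1-3): L=2.2708, (cx,cy)=(0.9882,-0.1532)
member 4 (2-3): L=4.4527, (cx,cy)=(0.2387,0.9711)
member 5 (2-4): L=2.1220, (cx,cy)=(1.0000,0.0000)
member 6 (3-4): L=4.4518, (cx,cy)=(0.2379,-0.9713)
member 7 (3-5): L=2.3020, (cx,cy)=(0.9770,0.2133)
member 8 (4-5): L=4.9599, (cx,cy)=(0.2399,0.9708)
member 9 (4-6): L=2.3920, (cx,cy)=(1.0000,0.0000)
member 10 (5-6): L=4.9628, (cx,cy)=(0.2422,-0.9702)
solve A·x = −loads:
  F[0-1] = -1209.3798 N (compression)
  F[0-2] = -1789.8256 N (compression)
  F[1-2] = +1304.6181 N (tension)
  F[1-3] = -652.7931 N (compression)
  F[2-3] = +424.8922 N (tension)
  F[2-4] = +1356.9779 N (tension)
  F[3-4] = -617.0033 N (compression)
  F[3-5] = -406.2222 N (compression)
  F[4-5] = +867.7784 N (tension)
  F[4-6] = +188.6719 N (tension)
  F[5-6] = -778.9802 N (compression)
  Rx@0 = +2115.1800 N
  Ry@0 = +1164.7936 N
  Ry@6 = +755.7864 N

867.778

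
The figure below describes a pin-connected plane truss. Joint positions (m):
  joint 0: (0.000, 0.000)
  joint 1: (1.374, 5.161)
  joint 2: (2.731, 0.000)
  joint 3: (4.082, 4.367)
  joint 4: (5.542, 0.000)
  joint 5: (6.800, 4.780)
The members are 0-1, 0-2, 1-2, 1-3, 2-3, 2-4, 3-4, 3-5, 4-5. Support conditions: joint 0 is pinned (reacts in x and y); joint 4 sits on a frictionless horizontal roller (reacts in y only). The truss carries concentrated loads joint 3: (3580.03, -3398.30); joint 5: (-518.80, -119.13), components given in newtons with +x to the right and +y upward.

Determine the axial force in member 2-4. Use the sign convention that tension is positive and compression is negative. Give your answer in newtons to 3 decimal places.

N=6 nodes, M=9 members, R=3 reactions → 2N=12, M+R=12
member 0 (0-1): L=5.3408, (cx,cy)=(0.2573,0.9663)
member 1 (0-2): L=2.7310, (cx,cy)=(1.0000,0.0000)
member 2 (1-2): L=5.3364, (cx,cy)=(0.2543,-0.9671)
member 3 (1-3): L=2.8220, (cx,cy)=(0.9596,-0.2814)
member 4 (2-3): L=4.5712, (cx,cy)=(0.2955,0.9553)
member 5 (2-4): L=2.8110, (cx,cy)=(1.0000,0.0000)
member 6 (3-4): L=4.6046, (cx,cy)=(0.3171,-0.9484)
member 7 (3-5): L=2.7492, (cx,cy)=(0.9887,0.1502)
member 8 (4-5): L=4.9428, (cx,cy)=(0.2545,0.9671)
solve A·x = −loads:
  F[0-1] = +1557.7515 N (tension)
  F[0-2] = +2660.4729 N (tension)
  F[1-2] = -1818.1487 N (compression)
  F[1-3] = +899.4299 N (tension)
  F[2-3] = +1840.6049 N (tension)
  F[2-4] = +1654.1520 N (tension)
  F[3-4] = -5251.7590 N (compression)
  F[3-5] = -513.5807 N (compression)
  F[4-5] = -43.4064 N (compression)
  Rx@0 = -3061.2300 N
  Ry@0 = -1505.3184 N
  Ry@4 = +5022.7484 N

1654.152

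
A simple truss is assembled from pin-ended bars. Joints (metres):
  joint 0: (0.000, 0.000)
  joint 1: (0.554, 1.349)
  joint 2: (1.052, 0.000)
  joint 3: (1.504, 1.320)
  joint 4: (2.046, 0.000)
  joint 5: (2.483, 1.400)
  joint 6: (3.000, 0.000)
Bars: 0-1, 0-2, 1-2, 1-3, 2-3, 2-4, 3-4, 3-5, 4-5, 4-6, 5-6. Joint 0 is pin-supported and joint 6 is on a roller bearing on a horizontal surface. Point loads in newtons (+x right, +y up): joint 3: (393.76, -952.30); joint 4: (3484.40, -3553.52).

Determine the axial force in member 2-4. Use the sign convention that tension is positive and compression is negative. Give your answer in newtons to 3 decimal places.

5509.368

N=7 nodes, M=11 members, R=3 reactions → 2N=14, M+R=14
member 0 (0-1): L=1.4583, (cx,cy)=(0.3799,0.9250)
member 1 (0-2): L=1.0520, (cx,cy)=(1.0000,0.0000)
member 2 (1-2): L=1.4380, (cx,cy)=(0.3463,-0.9381)
member 3 (1-3): L=0.9504, (cx,cy)=(0.9995,-0.0305)
member 4 (2-3): L=1.3952, (cx,cy)=(0.3240,0.9461)
member 5 (2-4): L=0.9940, (cx,cy)=(1.0000,0.0000)
member 6 (3-4): L=1.4269, (cx,cy)=(0.3798,-0.9251)
member 7 (3-5): L=0.9823, (cx,cy)=(0.9967,0.0814)
member 8 (4-5): L=1.4666, (cx,cy)=(0.2980,0.9546)
member 9 (4-6): L=0.9540, (cx,cy)=(1.0000,0.0000)
member 10 (5-6): L=1.4924, (cx,cy)=(0.3464,-0.9381)
solve A·x = −loads:
  F[0-1] = -1547.6698 N (compression)
  F[0-2] = +4466.1003 N (tension)
  F[1-2] = +1562.8267 N (tension)
  F[1-3] = -1129.7006 N (compression)
  F[2-3] = -1549.6870 N (compression)
  F[2-4] = +5509.3679 N (tension)
  F[3-4] = +328.2868 N (tension)
  F[3-5] = -2156.8274 N (compression)
  F[4-5] = +3404.4783 N (tension)
  F[4-6] = +1135.2488 N (tension)
  F[5-6] = -3277.0933 N (compression)
  Rx@0 = -3878.1600 N
  Ry@0 = +1431.6452 N
  Ry@6 = +3074.1748 N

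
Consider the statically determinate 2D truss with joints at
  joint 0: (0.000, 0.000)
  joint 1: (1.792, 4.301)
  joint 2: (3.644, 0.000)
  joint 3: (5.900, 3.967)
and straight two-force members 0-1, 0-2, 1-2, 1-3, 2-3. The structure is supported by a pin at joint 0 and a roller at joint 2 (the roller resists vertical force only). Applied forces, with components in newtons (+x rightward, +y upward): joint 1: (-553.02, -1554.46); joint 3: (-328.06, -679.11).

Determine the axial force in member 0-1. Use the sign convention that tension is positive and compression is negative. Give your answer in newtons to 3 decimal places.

-1494.401

N=4 nodes, M=5 members, R=3 reactions → 2N=8, M+R=8
member 0 (0-1): L=4.6594, (cx,cy)=(0.3846,0.9231)
member 1 (0-2): L=3.6440, (cx,cy)=(1.0000,0.0000)
member 2 (1-2): L=4.6828, (cx,cy)=(0.3955,-0.9185)
member 3 (1-3): L=4.1216, (cx,cy)=(0.9967,-0.0810)
member 4 (2-3): L=4.5636, (cx,cy)=(0.4943,0.8693)
solve A·x = −loads:
  F[0-1] = -1494.4013 N (compression)
  F[0-2] = -306.3330 N (compression)
  F[1-2] = -195.4573 N (compression)
  F[1-3] = +55.7580 N (tension)
  F[2-3] = -776.0472 N (compression)
  Rx@0 = +881.0800 N
  Ry@0 = +1379.4569 N
  Ry@2 = +854.1131 N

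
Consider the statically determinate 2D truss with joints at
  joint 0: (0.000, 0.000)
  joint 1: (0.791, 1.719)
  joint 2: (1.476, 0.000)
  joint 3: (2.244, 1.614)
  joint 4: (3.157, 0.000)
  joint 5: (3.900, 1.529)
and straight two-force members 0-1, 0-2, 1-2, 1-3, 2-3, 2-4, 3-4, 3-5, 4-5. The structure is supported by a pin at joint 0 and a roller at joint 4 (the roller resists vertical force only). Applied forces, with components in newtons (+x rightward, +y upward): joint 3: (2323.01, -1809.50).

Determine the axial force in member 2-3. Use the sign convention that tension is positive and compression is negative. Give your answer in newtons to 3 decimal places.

N=6 nodes, M=9 members, R=3 reactions → 2N=12, M+R=12
member 0 (0-1): L=1.8923, (cx,cy)=(0.4180,0.9084)
member 1 (0-2): L=1.4760, (cx,cy)=(1.0000,0.0000)
member 2 (1-2): L=1.8505, (cx,cy)=(0.3702,-0.9290)
member 3 (1-3): L=1.4568, (cx,cy)=(0.9974,-0.0721)
member 4 (2-3): L=1.7874, (cx,cy)=(0.4297,0.9030)
member 5 (2-4): L=1.6810, (cx,cy)=(1.0000,0.0000)
member 6 (3-4): L=1.8543, (cx,cy)=(0.4924,-0.8704)
member 7 (3-5): L=1.6582, (cx,cy)=(0.9987,-0.0513)
member 8 (4-5): L=1.7000, (cx,cy)=(0.4371,0.8994)
solve A·x = −loads:
  F[0-1] = +731.2792 N (tension)
  F[0-2] = +2017.3214 N (tension)
  F[1-2] = -760.8125 N (compression)
  F[1-3] = +588.8570 N (tension)
  F[2-3] = +782.6985 N (tension)
  F[2-4] = +1399.3801 N (tension)
  F[3-4] = -2842.1928 N (compression)
  F[3-5] = +0.0000 N (tension)
  F[4-5] = -0.0000 N (compression)
  Rx@0 = -2323.0100 N
  Ry@0 = -664.3220 N
  Ry@4 = +2473.8220 N

782.699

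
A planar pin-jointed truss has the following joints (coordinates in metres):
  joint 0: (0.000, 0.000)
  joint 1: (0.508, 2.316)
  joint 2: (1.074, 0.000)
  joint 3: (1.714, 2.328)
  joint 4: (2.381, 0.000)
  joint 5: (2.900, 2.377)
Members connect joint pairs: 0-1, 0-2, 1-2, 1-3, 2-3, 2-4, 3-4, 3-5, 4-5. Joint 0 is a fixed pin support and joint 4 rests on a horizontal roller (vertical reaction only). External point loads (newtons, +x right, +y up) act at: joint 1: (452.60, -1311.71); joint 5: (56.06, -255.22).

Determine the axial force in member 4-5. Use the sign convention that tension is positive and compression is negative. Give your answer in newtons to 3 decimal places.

N=6 nodes, M=9 members, R=3 reactions → 2N=12, M+R=12
member 0 (0-1): L=2.3711, (cx,cy)=(0.2143,0.9768)
member 1 (0-2): L=1.0740, (cx,cy)=(1.0000,0.0000)
member 2 (1-2): L=2.3842, (cx,cy)=(0.2374,-0.9714)
member 3 (1-3): L=1.2061, (cx,cy)=(1.0000,0.0099)
member 4 (2-3): L=2.4144, (cx,cy)=(0.2651,0.9642)
member 5 (2-4): L=1.3070, (cx,cy)=(1.0000,0.0000)
member 6 (3-4): L=2.4217, (cx,cy)=(0.2754,-0.9613)
member 7 (3-5): L=1.1870, (cx,cy)=(0.9991,0.0413)
member 8 (4-5): L=2.4330, (cx,cy)=(0.2133,0.9770)
solve A·x = −loads:
  F[0-1] = -491.4187 N (compression)
  F[0-2] = +613.9466 N (tension)
  F[1-2] = -859.8029 N (compression)
  F[1-3] = -353.7866 N (compression)
  F[2-3] = +866.2101 N (tension)
  F[2-4] = +180.2146 N (tension)
  F[3-4] = -860.3183 N (compression)
  F[3-5] = +112.8992 N (tension)
  F[4-5] = -266.0031 N (compression)
  Rx@0 = -508.6600 N
  Ry@0 = +480.0073 N
  Ry@4 = +1086.9227 N

-266.003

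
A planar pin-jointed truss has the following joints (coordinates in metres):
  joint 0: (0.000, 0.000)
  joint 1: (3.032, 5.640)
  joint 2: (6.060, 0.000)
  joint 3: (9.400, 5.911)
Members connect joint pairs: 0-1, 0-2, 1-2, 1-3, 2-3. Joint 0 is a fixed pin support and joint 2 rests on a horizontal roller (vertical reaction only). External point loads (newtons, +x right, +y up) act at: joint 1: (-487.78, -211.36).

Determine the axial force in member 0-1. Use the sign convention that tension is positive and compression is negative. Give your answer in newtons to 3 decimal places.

N=4 nodes, M=5 members, R=3 reactions → 2N=8, M+R=8
member 0 (0-1): L=6.4033, (cx,cy)=(0.4735,0.8808)
member 1 (0-2): L=6.0600, (cx,cy)=(1.0000,0.0000)
member 2 (1-2): L=6.4014, (cx,cy)=(0.4730,-0.8811)
member 3 (1-3): L=6.3738, (cx,cy)=(0.9991,0.0425)
member 4 (2-3): L=6.7894, (cx,cy)=(0.4919,0.8706)
solve A·x = −loads:
  F[0-1] = -635.3189 N (compression)
  F[0-2] = -186.9541 N (compression)
  F[1-2] = +395.2361 N (tension)
  F[1-3] = -0.0000 N (compression)
  F[2-3] = -0.0000 N (compression)
  Rx@0 = +487.7800 N
  Ry@0 = +559.5837 N
  Ry@2 = -348.2237 N

-635.319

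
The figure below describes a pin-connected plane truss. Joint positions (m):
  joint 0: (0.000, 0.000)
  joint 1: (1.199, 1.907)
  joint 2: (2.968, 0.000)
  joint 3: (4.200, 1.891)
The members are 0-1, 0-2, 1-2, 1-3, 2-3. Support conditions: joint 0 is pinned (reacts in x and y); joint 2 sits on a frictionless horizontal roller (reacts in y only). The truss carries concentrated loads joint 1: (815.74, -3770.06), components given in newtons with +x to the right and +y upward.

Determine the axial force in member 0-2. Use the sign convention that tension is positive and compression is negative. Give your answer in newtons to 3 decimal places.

N=4 nodes, M=5 members, R=3 reactions → 2N=8, M+R=8
member 0 (0-1): L=2.2526, (cx,cy)=(0.5323,0.8466)
member 1 (0-2): L=2.9680, (cx,cy)=(1.0000,0.0000)
member 2 (1-2): L=2.6012, (cx,cy)=(0.6801,-0.7331)
member 3 (1-3): L=3.0010, (cx,cy)=(1.0000,-0.0053)
member 4 (2-3): L=2.2569, (cx,cy)=(0.5459,0.8379)
solve A·x = −loads:
  F[0-1] = -2035.1658 N (compression)
  F[0-2] = +1899.0008 N (tension)
  F[1-2] = -2792.3101 N (compression)
  F[1-3] = -0.0000 N (tension)
  F[2-3] = +0.0000 N (tension)
  Rx@0 = -815.7400 N
  Ry@0 = +1722.9178 N
  Ry@2 = +2047.1422 N

1899.001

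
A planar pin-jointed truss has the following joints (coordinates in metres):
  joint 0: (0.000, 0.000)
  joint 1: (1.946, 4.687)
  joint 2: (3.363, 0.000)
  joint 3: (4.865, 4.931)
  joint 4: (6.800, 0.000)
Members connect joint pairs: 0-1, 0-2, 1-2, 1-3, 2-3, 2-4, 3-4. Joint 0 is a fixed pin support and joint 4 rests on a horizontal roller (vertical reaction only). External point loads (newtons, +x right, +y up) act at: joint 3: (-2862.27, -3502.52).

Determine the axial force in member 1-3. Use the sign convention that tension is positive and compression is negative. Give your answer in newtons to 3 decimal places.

-2157.546

N=5 nodes, M=7 members, R=3 reactions → 2N=10, M+R=10
member 0 (0-1): L=5.0749, (cx,cy)=(0.3835,0.9236)
member 1 (0-2): L=3.3630, (cx,cy)=(1.0000,0.0000)
member 2 (1-2): L=4.8965, (cx,cy)=(0.2894,-0.9572)
member 3 (1-3): L=2.9292, (cx,cy)=(0.9965,0.0833)
member 4 (2-3): L=5.1547, (cx,cy)=(0.2914,0.9566)
member 5 (2-4): L=3.4370, (cx,cy)=(1.0000,0.0000)
member 6 (3-4): L=5.2971, (cx,cy)=(0.3653,-0.9309)
solve A·x = −loads:
  F[0-1] = -3326.5185 N (compression)
  F[0-2] = -1586.7039 N (compression)
  F[1-2] = +3021.8157 N (tension)
  F[1-3] = -2157.5463 N (compression)
  F[2-3] = -3023.7291 N (compression)
  F[2-4] = +168.8486 N (tension)
  F[3-4] = -462.2240 N (compression)
  Rx@0 = +2862.2700 N
  Ry@0 = +3072.2396 N
  Ry@4 = +430.2804 N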